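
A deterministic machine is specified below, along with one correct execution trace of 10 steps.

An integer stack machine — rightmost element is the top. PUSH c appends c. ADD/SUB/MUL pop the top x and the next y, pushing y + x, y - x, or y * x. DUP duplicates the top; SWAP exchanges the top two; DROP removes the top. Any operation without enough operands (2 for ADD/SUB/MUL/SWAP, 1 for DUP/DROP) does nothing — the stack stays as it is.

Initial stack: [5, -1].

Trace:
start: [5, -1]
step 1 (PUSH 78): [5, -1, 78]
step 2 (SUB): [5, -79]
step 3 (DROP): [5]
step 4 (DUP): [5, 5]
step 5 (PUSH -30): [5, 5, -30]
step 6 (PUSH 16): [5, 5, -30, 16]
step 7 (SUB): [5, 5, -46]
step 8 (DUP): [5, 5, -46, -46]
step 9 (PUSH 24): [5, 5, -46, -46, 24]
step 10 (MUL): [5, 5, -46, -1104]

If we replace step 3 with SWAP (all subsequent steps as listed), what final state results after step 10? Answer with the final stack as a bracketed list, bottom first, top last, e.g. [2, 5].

[-79, 5, 5, -46, -1104]

(re-executing from step 3 with the substitution; state before step 3: [5, -79])
step 3 (SWAP): [-79, 5]
step 4 (DUP): [-79, 5, 5]
step 5 (PUSH -30): [-79, 5, 5, -30]
step 6 (PUSH 16): [-79, 5, 5, -30, 16]
step 7 (SUB): [-79, 5, 5, -46]
step 8 (DUP): [-79, 5, 5, -46, -46]
step 9 (PUSH 24): [-79, 5, 5, -46, -46, 24]
step 10 (MUL): [-79, 5, 5, -46, -1104]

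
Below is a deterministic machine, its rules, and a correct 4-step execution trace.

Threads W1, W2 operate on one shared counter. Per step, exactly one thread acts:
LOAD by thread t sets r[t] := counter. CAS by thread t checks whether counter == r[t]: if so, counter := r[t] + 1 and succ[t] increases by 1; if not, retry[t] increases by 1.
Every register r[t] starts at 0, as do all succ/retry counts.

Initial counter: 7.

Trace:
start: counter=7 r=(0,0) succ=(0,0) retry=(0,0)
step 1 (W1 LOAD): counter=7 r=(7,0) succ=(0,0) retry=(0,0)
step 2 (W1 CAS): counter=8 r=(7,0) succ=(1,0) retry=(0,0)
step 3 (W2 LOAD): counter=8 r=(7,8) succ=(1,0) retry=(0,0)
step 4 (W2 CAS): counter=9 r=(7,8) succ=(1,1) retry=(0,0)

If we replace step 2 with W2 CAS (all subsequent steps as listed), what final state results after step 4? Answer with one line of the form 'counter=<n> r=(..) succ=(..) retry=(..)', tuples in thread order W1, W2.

(re-executing from step 2 with the substitution; state before step 2: counter=7 r=(7,0) succ=(0,0) retry=(0,0))
step 2 (W2 CAS): counter=7 r=(7,0) succ=(0,0) retry=(0,1)
step 3 (W2 LOAD): counter=7 r=(7,7) succ=(0,0) retry=(0,1)
step 4 (W2 CAS): counter=8 r=(7,7) succ=(0,1) retry=(0,1)

counter=8 r=(7,7) succ=(0,1) retry=(0,1)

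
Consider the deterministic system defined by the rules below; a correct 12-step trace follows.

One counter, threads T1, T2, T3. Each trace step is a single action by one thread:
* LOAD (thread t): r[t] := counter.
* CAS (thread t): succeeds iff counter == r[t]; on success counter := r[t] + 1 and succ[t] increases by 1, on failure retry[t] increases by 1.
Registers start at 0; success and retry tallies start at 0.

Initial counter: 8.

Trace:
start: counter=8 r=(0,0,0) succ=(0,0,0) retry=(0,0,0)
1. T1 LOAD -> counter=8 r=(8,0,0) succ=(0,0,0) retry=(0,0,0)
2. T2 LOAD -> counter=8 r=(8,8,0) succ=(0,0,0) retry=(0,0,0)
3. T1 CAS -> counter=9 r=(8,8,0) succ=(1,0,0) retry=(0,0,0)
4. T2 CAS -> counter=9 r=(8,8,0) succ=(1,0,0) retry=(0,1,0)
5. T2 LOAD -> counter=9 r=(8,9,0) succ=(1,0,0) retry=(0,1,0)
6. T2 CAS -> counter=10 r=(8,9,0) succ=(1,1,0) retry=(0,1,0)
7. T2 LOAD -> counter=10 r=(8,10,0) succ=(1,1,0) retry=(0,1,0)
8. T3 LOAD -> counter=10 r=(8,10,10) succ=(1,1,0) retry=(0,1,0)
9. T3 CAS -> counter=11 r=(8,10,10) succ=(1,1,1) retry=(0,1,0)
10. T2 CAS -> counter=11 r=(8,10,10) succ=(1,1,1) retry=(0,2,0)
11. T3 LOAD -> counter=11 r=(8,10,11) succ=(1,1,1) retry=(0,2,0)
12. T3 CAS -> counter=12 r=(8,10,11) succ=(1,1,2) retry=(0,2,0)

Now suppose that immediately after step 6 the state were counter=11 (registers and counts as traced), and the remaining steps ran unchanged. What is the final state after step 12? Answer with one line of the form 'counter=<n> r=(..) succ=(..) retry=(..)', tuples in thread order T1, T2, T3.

counter=13 r=(8,11,12) succ=(1,1,2) retry=(0,2,0)

state after step 6 := counter=11 r=(8,9,0) succ=(1,1,0) retry=(0,1,0)
7. T2 LOAD -> counter=11 r=(8,11,0) succ=(1,1,0) retry=(0,1,0)
8. T3 LOAD -> counter=11 r=(8,11,11) succ=(1,1,0) retry=(0,1,0)
9. T3 CAS -> counter=12 r=(8,11,11) succ=(1,1,1) retry=(0,1,0)
10. T2 CAS -> counter=12 r=(8,11,11) succ=(1,1,1) retry=(0,2,0)
11. T3 LOAD -> counter=12 r=(8,11,12) succ=(1,1,1) retry=(0,2,0)
12. T3 CAS -> counter=13 r=(8,11,12) succ=(1,1,2) retry=(0,2,0)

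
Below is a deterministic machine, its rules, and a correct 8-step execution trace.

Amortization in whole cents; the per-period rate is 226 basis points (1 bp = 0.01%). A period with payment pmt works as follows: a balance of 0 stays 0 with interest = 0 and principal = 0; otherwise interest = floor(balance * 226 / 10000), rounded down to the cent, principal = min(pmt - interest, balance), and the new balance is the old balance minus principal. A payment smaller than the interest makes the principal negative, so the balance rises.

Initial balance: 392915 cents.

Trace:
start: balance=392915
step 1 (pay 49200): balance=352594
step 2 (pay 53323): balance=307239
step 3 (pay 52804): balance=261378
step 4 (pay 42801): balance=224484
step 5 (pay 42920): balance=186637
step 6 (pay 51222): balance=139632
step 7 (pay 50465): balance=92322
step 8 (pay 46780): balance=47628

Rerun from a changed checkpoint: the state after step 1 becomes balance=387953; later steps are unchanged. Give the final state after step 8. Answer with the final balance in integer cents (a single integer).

state after step 1 := balance=387953
step 2 (pay 53323): balance=343397
step 3 (pay 52804): balance=298353
step 4 (pay 42801): balance=262294
step 5 (pay 42920): balance=225301
step 6 (pay 51222): balance=179170
step 7 (pay 50465): balance=132754
step 8 (pay 46780): balance=88974

88974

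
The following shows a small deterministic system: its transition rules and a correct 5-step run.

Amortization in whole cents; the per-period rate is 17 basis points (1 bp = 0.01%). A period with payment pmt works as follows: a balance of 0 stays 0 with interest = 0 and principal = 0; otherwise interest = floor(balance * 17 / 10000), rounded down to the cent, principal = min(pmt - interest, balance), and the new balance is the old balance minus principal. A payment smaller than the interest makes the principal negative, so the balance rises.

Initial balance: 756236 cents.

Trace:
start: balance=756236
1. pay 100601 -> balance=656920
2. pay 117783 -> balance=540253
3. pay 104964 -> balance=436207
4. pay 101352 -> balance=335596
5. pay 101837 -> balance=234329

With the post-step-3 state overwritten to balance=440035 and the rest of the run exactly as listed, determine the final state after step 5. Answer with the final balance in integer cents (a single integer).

238171

state after step 3 := balance=440035
4. pay 101352 -> balance=339431
5. pay 101837 -> balance=238171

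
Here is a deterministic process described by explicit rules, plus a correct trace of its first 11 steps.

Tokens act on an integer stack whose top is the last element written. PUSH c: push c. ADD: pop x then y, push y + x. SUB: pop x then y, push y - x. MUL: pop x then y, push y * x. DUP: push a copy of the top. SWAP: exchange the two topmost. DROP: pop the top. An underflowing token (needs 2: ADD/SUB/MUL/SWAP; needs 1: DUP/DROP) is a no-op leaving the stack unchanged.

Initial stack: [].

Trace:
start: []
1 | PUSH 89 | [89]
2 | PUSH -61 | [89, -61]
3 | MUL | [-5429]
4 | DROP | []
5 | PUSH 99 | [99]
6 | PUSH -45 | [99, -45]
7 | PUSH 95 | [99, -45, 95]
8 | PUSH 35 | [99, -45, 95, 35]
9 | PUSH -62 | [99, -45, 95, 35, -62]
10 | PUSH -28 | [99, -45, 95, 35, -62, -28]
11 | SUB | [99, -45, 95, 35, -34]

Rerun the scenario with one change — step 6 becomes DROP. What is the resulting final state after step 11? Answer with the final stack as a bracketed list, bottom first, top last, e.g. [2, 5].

(re-executing from step 6 with the substitution; state before step 6: [99])
6 | DROP | []
7 | PUSH 95 | [95]
8 | PUSH 35 | [95, 35]
9 | PUSH -62 | [95, 35, -62]
10 | PUSH -28 | [95, 35, -62, -28]
11 | SUB | [95, 35, -34]

[95, 35, -34]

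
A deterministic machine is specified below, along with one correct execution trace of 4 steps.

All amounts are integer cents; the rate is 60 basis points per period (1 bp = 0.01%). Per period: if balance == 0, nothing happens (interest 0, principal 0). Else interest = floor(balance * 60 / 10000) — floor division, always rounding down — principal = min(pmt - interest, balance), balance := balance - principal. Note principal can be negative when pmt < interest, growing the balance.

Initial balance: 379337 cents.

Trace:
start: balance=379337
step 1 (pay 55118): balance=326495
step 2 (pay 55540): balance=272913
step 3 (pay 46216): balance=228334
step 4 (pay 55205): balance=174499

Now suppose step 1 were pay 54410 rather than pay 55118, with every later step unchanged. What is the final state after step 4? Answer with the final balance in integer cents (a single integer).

175220

(re-executing from step 1 with the substitution; state before step 1: balance=379337)
step 1 (pay 54410): balance=327203
step 2 (pay 55540): balance=273626
step 3 (pay 46216): balance=229051
step 4 (pay 55205): balance=175220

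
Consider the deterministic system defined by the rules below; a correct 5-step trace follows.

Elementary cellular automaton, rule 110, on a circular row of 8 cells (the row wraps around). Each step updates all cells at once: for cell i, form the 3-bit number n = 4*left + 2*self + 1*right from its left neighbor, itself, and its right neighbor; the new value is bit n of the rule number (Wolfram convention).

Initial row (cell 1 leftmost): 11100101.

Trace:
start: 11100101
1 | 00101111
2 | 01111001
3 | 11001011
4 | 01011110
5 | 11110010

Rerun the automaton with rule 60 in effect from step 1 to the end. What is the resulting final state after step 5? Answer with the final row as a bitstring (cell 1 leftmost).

01100110

(re-executing steps 1..5 under rule 60; state before step 1: 11100101)
1 | 00010111
2 | 10011100
3 | 11010010
4 | 10111011
5 | 01100110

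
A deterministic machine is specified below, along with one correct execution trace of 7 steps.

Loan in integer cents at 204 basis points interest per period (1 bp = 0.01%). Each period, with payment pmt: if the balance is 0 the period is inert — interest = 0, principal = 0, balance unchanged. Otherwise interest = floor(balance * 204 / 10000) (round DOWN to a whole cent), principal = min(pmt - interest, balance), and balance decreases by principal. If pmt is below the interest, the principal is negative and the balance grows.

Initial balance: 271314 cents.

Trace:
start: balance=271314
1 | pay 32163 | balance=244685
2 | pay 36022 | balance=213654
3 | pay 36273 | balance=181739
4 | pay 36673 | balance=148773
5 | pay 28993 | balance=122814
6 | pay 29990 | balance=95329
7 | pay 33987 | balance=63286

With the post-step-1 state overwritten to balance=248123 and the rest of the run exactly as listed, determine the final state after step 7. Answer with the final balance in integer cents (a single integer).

67168

state after step 1 := balance=248123
2 | pay 36022 | balance=217162
3 | pay 36273 | balance=185319
4 | pay 36673 | balance=152426
5 | pay 28993 | balance=126542
6 | pay 29990 | balance=99133
7 | pay 33987 | balance=67168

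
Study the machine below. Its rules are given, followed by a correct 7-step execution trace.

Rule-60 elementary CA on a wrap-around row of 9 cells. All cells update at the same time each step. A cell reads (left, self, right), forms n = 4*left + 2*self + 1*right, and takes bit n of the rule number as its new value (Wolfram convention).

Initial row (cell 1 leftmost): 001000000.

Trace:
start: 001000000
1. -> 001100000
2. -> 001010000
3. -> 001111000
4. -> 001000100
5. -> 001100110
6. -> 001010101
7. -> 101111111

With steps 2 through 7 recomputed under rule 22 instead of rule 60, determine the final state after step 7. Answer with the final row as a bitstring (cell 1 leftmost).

(re-executing steps 2..7 under rule 22; state before step 2: 001100000)
2. -> 010010000
3. -> 111111000
4. -> 000000101
5. -> 100001101
6. -> 010010000
7. -> 111111000

111111000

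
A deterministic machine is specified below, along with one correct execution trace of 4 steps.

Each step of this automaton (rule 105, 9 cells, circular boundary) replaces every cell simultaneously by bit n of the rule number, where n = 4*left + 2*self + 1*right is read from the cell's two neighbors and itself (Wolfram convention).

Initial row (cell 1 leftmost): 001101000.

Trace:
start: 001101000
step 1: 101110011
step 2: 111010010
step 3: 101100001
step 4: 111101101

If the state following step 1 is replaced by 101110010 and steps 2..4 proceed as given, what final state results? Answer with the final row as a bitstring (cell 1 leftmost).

100100000

state after step 1 := 101110010
step 2: 011010001
step 3: 111100100
step 4: 100100000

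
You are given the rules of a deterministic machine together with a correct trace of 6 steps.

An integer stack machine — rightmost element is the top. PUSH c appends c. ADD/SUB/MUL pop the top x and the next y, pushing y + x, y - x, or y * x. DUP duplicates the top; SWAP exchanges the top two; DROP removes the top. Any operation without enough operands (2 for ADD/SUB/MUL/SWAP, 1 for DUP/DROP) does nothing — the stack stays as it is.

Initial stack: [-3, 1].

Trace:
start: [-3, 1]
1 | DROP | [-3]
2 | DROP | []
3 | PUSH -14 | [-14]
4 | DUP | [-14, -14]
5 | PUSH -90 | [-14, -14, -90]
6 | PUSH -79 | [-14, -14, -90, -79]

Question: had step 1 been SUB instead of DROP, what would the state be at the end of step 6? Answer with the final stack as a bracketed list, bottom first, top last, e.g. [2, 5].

[-14, -14, -90, -79]

(re-executing from step 1 with the substitution; state before step 1: [-3, 1])
1 | SUB | [-4]
2 | DROP | []
3 | PUSH -14 | [-14]
4 | DUP | [-14, -14]
5 | PUSH -90 | [-14, -14, -90]
6 | PUSH -79 | [-14, -14, -90, -79]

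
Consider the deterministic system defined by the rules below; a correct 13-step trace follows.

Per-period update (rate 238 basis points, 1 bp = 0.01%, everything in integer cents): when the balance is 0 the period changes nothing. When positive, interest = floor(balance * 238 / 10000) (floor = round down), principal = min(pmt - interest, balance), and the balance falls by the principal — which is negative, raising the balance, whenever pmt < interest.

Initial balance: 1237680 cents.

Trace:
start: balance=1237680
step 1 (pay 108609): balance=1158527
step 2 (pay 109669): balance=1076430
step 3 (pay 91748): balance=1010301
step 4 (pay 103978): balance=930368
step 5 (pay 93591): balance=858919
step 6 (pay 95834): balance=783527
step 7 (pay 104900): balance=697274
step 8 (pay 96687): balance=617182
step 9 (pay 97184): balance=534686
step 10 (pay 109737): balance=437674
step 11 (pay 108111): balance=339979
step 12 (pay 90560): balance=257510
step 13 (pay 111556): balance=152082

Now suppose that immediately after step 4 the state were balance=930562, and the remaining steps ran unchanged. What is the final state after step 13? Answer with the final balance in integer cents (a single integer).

state after step 4 := balance=930562
step 5 (pay 93591): balance=859118
step 6 (pay 95834): balance=783731
step 7 (pay 104900): balance=697483
step 8 (pay 96687): balance=617396
step 9 (pay 97184): balance=534906
step 10 (pay 109737): balance=437899
step 11 (pay 108111): balance=340209
step 12 (pay 90560): balance=257745
step 13 (pay 111556): balance=152323

152323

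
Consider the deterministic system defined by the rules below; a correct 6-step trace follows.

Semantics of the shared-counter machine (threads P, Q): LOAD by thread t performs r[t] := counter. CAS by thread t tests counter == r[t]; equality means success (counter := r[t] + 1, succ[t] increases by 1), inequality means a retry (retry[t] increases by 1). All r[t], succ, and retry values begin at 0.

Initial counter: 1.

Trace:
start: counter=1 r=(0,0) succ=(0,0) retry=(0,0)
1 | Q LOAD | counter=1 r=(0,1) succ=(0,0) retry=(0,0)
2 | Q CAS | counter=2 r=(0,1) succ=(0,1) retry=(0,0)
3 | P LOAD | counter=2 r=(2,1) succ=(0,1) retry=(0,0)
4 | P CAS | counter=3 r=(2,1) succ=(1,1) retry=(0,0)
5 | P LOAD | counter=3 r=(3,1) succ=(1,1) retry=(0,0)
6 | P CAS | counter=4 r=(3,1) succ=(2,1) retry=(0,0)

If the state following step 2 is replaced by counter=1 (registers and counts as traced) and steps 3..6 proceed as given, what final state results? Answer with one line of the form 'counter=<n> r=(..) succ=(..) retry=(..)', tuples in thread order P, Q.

counter=3 r=(2,1) succ=(2,1) retry=(0,0)

state after step 2 := counter=1 r=(0,1) succ=(0,1) retry=(0,0)
3 | P LOAD | counter=1 r=(1,1) succ=(0,1) retry=(0,0)
4 | P CAS | counter=2 r=(1,1) succ=(1,1) retry=(0,0)
5 | P LOAD | counter=2 r=(2,1) succ=(1,1) retry=(0,0)
6 | P CAS | counter=3 r=(2,1) succ=(2,1) retry=(0,0)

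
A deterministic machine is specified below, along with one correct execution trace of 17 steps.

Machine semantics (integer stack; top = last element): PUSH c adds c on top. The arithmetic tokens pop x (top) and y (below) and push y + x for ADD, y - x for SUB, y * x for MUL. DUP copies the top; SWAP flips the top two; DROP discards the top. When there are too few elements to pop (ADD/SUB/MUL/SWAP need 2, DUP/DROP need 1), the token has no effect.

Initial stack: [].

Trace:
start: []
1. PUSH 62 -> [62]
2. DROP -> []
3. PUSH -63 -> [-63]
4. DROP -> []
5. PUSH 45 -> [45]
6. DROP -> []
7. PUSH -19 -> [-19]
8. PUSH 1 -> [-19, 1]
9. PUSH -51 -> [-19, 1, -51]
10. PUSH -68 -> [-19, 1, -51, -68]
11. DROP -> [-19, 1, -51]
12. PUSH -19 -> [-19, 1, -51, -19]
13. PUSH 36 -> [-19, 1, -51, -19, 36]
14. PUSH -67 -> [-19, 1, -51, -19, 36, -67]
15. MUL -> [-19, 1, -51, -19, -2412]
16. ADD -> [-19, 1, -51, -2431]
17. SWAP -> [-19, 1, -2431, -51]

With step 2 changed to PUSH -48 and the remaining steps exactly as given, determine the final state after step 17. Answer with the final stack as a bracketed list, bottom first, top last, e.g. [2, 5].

[62, -48, -19, 1, -2431, -51]

(re-executing from step 2 with the substitution; state before step 2: [62])
2. PUSH -48 -> [62, -48]
3. PUSH -63 -> [62, -48, -63]
4. DROP -> [62, -48]
5. PUSH 45 -> [62, -48, 45]
6. DROP -> [62, -48]
7. PUSH -19 -> [62, -48, -19]
8. PUSH 1 -> [62, -48, -19, 1]
9. PUSH -51 -> [62, -48, -19, 1, -51]
10. PUSH -68 -> [62, -48, -19, 1, -51, -68]
11. DROP -> [62, -48, -19, 1, -51]
12. PUSH -19 -> [62, -48, -19, 1, -51, -19]
13. PUSH 36 -> [62, -48, -19, 1, -51, -19, 36]
14. PUSH -67 -> [62, -48, -19, 1, -51, -19, 36, -67]
15. MUL -> [62, -48, -19, 1, -51, -19, -2412]
16. ADD -> [62, -48, -19, 1, -51, -2431]
17. SWAP -> [62, -48, -19, 1, -2431, -51]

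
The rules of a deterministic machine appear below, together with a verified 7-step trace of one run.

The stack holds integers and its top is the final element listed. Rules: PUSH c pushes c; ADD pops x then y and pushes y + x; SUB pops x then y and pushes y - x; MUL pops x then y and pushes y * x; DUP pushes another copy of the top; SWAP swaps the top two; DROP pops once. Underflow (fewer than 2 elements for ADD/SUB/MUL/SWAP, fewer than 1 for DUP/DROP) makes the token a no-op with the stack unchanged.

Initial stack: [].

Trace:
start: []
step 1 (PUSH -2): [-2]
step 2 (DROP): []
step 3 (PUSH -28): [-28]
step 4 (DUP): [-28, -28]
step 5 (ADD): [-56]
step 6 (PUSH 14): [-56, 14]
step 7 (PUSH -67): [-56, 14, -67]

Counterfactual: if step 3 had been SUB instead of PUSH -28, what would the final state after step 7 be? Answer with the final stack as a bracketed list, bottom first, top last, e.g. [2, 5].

[14, -67]

(re-executing from step 3 with the substitution; state before step 3: [])
step 3 (SUB): []
step 4 (DUP): []
step 5 (ADD): []
step 6 (PUSH 14): [14]
step 7 (PUSH -67): [14, -67]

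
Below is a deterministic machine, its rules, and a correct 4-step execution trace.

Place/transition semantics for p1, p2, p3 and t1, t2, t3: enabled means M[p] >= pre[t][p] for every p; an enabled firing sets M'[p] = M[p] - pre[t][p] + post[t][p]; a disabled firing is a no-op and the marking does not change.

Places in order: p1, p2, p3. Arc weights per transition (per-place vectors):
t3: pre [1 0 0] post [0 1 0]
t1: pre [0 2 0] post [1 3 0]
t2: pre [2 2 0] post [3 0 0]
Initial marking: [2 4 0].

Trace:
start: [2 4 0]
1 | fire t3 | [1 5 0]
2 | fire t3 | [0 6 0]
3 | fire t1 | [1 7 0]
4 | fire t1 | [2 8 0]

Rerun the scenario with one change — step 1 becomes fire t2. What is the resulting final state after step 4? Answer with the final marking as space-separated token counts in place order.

(re-executing from step 1 with the substitution; state before step 1: [2 4 0])
1 | fire t2 | [3 2 0]
2 | fire t3 | [2 3 0]
3 | fire t1 | [3 4 0]
4 | fire t1 | [4 5 0]

4 5 0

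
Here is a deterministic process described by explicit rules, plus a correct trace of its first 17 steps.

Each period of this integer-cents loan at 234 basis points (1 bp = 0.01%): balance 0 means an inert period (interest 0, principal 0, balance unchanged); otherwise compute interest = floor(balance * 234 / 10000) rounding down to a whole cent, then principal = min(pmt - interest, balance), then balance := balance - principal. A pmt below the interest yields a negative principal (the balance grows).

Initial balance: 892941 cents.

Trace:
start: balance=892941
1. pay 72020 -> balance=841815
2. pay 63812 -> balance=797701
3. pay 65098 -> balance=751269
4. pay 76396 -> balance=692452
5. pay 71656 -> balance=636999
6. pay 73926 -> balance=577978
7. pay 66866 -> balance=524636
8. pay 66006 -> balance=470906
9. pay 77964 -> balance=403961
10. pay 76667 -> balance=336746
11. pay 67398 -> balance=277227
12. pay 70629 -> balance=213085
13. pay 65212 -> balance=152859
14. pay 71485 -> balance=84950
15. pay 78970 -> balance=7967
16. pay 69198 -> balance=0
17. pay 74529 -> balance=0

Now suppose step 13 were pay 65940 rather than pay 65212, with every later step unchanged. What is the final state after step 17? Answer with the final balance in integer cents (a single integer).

(re-executing from step 13 with the substitution; state before step 13: balance=213085)
13. pay 65940 -> balance=152131
14. pay 71485 -> balance=84205
15. pay 78970 -> balance=7205
16. pay 69198 -> balance=0
17. pay 74529 -> balance=0

0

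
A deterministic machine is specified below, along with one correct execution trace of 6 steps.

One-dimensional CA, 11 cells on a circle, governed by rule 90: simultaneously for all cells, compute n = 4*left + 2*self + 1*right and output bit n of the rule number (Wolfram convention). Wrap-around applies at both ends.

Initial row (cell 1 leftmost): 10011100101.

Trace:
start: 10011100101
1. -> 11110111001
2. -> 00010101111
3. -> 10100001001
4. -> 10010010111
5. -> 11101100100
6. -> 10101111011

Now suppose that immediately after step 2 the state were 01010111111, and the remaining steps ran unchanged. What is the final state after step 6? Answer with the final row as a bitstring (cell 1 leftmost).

state after step 2 := 01010111111
3. -> 00000100001
4. -> 10001010010
5. -> 01010001100
6. -> 10001011110

10001011110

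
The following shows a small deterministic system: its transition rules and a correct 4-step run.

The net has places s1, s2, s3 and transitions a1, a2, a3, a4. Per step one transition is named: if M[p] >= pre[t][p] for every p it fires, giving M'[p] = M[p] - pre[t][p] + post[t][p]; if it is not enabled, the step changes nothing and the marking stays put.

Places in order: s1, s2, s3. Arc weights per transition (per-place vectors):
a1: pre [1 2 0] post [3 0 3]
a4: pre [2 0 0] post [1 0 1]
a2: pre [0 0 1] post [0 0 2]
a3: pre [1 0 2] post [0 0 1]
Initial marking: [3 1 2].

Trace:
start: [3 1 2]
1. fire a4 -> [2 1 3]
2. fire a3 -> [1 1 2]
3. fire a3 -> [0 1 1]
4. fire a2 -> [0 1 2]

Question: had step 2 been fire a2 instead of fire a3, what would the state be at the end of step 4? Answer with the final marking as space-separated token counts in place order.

1 1 4

(re-executing from step 2 with the substitution; state before step 2: [2 1 3])
2. fire a2 -> [2 1 4]
3. fire a3 -> [1 1 3]
4. fire a2 -> [1 1 4]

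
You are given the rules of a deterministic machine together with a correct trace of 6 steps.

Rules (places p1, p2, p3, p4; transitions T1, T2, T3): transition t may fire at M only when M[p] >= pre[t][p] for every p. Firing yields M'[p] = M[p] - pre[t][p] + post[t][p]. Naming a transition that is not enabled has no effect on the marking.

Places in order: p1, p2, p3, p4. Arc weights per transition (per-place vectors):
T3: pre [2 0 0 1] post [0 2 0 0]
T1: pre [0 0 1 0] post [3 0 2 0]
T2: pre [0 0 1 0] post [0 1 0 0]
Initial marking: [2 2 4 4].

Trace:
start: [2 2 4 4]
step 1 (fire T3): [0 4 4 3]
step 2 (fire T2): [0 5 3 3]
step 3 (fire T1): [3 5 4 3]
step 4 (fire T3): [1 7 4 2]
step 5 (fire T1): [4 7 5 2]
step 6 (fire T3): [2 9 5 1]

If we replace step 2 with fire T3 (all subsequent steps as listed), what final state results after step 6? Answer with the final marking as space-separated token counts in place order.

(re-executing from step 2 with the substitution; state before step 2: [0 4 4 3])
step 2 (fire T3): [0 4 4 3]
step 3 (fire T1): [3 4 5 3]
step 4 (fire T3): [1 6 5 2]
step 5 (fire T1): [4 6 6 2]
step 6 (fire T3): [2 8 6 1]

2 8 6 1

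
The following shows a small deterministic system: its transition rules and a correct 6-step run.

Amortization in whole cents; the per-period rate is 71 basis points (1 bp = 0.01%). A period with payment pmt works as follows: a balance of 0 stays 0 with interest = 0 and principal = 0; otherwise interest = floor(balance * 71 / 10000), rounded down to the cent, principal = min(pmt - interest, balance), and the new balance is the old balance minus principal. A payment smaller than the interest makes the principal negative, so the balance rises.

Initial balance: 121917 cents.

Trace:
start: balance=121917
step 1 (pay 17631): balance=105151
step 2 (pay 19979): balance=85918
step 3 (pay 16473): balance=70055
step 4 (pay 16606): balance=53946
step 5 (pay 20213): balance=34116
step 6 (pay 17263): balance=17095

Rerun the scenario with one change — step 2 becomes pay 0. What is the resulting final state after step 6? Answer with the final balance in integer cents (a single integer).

(re-executing from step 2 with the substitution; state before step 2: balance=105151)
step 2 (pay 0): balance=105897
step 3 (pay 16473): balance=90175
step 4 (pay 16606): balance=74209
step 5 (pay 20213): balance=54522
step 6 (pay 17263): balance=37646

37646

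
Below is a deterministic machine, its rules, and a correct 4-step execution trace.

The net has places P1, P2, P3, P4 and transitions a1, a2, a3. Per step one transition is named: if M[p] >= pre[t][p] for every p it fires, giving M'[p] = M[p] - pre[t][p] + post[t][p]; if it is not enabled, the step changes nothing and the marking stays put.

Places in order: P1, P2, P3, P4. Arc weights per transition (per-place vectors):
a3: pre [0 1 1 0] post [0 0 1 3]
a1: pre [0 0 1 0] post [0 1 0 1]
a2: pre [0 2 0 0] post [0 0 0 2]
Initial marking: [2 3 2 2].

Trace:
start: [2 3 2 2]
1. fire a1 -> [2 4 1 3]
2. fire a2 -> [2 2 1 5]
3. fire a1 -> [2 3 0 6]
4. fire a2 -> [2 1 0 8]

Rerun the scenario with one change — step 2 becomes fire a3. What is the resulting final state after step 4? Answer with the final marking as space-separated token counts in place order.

(re-executing from step 2 with the substitution; state before step 2: [2 4 1 3])
2. fire a3 -> [2 3 1 6]
3. fire a1 -> [2 4 0 7]
4. fire a2 -> [2 2 0 9]

2 2 0 9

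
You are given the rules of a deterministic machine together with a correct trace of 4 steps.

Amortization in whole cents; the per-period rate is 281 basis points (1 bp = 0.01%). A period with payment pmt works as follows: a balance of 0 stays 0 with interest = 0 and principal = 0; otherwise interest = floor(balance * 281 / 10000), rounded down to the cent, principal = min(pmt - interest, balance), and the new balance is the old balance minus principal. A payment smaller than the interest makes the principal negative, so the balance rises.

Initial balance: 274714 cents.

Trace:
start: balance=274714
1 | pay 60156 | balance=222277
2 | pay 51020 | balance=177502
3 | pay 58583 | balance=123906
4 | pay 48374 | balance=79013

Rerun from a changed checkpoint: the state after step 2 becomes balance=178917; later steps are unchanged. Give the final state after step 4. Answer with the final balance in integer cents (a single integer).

80509

state after step 2 := balance=178917
3 | pay 58583 | balance=125361
4 | pay 48374 | balance=80509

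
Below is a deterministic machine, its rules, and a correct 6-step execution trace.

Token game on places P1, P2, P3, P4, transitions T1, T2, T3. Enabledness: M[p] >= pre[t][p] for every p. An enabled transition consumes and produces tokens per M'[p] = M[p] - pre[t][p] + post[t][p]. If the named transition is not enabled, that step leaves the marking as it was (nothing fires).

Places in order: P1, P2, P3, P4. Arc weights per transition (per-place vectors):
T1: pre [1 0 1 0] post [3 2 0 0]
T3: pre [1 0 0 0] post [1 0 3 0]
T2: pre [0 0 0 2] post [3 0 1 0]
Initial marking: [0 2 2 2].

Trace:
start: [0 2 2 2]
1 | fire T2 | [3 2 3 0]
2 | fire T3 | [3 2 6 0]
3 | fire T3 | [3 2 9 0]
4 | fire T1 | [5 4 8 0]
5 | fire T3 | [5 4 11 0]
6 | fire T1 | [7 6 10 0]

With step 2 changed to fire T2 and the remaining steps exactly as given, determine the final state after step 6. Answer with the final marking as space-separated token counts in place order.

7 6 7 0

(re-executing from step 2 with the substitution; state before step 2: [3 2 3 0])
2 | fire T2 | [3 2 3 0]
3 | fire T3 | [3 2 6 0]
4 | fire T1 | [5 4 5 0]
5 | fire T3 | [5 4 8 0]
6 | fire T1 | [7 6 7 0]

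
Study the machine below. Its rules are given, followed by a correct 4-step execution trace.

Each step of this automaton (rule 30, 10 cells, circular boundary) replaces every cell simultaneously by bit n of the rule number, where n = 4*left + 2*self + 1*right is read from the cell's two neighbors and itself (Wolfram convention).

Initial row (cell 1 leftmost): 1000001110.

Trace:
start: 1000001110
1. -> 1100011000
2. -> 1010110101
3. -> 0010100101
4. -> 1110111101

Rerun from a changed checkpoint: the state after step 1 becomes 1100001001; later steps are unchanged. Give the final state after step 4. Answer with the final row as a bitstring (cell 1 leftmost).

state after step 1 := 1100001001
2. -> 0010011111
3. -> 1111110000
4. -> 1000001001

1000001001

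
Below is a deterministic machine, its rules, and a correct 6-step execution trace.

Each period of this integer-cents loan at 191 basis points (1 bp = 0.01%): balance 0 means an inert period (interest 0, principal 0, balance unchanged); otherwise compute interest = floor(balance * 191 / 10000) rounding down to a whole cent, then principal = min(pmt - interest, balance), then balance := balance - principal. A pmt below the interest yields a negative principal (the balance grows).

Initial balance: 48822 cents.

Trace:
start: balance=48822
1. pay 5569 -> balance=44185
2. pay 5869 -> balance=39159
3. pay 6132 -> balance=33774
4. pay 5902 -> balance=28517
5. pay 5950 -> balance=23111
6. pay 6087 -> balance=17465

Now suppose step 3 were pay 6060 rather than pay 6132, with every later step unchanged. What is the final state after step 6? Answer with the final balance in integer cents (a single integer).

(re-executing from step 3 with the substitution; state before step 3: balance=39159)
3. pay 6060 -> balance=33846
4. pay 5902 -> balance=28590
5. pay 5950 -> balance=23186
6. pay 6087 -> balance=17541

17541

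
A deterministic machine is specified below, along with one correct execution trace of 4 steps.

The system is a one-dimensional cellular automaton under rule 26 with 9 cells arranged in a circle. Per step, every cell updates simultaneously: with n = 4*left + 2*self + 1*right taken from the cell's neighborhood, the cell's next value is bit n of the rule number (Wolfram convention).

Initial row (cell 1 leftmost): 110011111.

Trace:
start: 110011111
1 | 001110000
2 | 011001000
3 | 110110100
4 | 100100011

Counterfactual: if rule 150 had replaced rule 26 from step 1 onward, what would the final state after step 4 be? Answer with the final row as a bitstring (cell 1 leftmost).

110011010

(re-executing steps 1..4 under rule 150; state before step 1: 110011111)
1 | 101101111
2 | 000000111
3 | 100001010
4 | 110011010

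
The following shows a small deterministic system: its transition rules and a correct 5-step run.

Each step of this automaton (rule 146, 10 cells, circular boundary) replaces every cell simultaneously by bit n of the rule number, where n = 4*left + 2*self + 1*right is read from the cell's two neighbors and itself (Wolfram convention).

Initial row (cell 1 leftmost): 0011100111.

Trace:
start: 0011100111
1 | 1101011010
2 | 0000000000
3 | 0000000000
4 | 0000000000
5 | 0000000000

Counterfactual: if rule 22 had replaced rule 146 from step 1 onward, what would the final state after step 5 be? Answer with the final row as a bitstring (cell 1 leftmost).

(re-executing steps 1..5 under rule 22; state before step 1: 0011100111)
1 | 1100011000
2 | 0010100101
3 | 1110111101
4 | 0000000000
5 | 0000000000

0000000000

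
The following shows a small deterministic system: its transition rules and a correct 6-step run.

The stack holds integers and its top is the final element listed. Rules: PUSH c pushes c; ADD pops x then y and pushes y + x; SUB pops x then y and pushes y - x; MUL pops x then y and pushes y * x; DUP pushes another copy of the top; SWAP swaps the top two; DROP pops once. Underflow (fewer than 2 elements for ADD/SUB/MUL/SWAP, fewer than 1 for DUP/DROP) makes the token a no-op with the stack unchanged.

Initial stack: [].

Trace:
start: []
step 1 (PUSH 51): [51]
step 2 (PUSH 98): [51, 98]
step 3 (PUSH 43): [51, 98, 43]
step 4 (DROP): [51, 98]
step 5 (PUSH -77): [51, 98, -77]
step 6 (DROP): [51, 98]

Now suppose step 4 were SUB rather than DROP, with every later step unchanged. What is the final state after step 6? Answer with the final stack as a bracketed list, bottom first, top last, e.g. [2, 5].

[51, 55]

(re-executing from step 4 with the substitution; state before step 4: [51, 98, 43])
step 4 (SUB): [51, 55]
step 5 (PUSH -77): [51, 55, -77]
step 6 (DROP): [51, 55]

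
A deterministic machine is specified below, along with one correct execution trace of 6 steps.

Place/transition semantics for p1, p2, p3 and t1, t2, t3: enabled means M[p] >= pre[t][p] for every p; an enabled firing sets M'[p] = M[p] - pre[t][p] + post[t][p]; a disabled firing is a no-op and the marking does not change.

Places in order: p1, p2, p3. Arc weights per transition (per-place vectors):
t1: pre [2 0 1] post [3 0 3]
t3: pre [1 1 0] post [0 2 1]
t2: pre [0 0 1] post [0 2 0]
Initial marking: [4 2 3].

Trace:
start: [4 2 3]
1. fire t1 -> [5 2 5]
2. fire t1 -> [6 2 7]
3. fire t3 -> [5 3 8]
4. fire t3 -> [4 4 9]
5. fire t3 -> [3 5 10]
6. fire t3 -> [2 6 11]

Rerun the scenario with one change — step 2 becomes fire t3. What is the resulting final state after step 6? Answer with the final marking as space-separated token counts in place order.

(re-executing from step 2 with the substitution; state before step 2: [5 2 5])
2. fire t3 -> [4 3 6]
3. fire t3 -> [3 4 7]
4. fire t3 -> [2 5 8]
5. fire t3 -> [1 6 9]
6. fire t3 -> [0 7 10]

0 7 10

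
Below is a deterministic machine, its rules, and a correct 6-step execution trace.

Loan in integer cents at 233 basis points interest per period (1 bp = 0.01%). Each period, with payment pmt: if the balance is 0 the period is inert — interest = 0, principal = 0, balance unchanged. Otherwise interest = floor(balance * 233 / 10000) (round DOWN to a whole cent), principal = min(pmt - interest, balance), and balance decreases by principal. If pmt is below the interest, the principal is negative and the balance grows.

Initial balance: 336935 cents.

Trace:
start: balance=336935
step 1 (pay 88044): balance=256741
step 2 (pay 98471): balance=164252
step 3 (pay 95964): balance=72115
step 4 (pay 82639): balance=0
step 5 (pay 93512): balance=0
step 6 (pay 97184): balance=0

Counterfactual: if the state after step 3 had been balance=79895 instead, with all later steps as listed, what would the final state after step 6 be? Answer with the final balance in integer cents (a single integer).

state after step 3 := balance=79895
step 4 (pay 82639): balance=0
step 5 (pay 93512): balance=0
step 6 (pay 97184): balance=0

0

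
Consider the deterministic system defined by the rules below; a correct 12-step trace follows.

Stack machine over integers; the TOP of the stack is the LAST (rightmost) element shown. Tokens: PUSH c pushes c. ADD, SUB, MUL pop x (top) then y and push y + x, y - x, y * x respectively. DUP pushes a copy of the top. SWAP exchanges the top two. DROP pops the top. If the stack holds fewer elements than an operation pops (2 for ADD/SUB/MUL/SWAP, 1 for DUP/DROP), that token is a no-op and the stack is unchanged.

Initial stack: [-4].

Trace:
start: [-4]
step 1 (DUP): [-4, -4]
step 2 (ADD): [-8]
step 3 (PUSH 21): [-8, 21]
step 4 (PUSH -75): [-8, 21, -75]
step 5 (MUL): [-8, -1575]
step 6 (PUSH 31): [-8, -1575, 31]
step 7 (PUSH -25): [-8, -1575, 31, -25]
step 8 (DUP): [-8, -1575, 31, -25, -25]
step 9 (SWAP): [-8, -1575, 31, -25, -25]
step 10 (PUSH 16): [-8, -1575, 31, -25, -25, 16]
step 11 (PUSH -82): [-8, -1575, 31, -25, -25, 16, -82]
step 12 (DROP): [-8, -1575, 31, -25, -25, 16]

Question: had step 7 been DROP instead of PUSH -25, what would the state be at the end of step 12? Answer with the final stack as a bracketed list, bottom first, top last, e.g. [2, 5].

[-8, -1575, -1575, 16]

(re-executing from step 7 with the substitution; state before step 7: [-8, -1575, 31])
step 7 (DROP): [-8, -1575]
step 8 (DUP): [-8, -1575, -1575]
step 9 (SWAP): [-8, -1575, -1575]
step 10 (PUSH 16): [-8, -1575, -1575, 16]
step 11 (PUSH -82): [-8, -1575, -1575, 16, -82]
step 12 (DROP): [-8, -1575, -1575, 16]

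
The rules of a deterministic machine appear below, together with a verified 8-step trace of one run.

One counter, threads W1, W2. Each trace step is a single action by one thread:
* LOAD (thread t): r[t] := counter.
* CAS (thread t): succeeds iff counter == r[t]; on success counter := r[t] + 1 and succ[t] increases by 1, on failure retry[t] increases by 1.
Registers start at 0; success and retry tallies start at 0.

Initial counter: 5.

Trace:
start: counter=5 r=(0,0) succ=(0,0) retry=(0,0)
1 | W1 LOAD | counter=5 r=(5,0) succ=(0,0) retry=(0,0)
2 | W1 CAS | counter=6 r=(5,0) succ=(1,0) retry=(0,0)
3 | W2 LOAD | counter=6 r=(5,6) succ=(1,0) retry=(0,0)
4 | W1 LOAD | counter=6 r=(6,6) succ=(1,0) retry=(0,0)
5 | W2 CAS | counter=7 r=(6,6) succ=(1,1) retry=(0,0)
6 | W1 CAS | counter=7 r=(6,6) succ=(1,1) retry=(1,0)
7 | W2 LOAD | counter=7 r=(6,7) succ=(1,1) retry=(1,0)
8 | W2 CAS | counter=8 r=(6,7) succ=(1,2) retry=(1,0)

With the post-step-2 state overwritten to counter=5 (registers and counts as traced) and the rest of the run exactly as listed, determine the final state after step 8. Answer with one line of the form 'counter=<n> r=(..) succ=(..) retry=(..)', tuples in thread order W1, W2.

counter=7 r=(5,6) succ=(1,2) retry=(1,0)

state after step 2 := counter=5 r=(5,0) succ=(1,0) retry=(0,0)
3 | W2 LOAD | counter=5 r=(5,5) succ=(1,0) retry=(0,0)
4 | W1 LOAD | counter=5 r=(5,5) succ=(1,0) retry=(0,0)
5 | W2 CAS | counter=6 r=(5,5) succ=(1,1) retry=(0,0)
6 | W1 CAS | counter=6 r=(5,5) succ=(1,1) retry=(1,0)
7 | W2 LOAD | counter=6 r=(5,6) succ=(1,1) retry=(1,0)
8 | W2 CAS | counter=7 r=(5,6) succ=(1,2) retry=(1,0)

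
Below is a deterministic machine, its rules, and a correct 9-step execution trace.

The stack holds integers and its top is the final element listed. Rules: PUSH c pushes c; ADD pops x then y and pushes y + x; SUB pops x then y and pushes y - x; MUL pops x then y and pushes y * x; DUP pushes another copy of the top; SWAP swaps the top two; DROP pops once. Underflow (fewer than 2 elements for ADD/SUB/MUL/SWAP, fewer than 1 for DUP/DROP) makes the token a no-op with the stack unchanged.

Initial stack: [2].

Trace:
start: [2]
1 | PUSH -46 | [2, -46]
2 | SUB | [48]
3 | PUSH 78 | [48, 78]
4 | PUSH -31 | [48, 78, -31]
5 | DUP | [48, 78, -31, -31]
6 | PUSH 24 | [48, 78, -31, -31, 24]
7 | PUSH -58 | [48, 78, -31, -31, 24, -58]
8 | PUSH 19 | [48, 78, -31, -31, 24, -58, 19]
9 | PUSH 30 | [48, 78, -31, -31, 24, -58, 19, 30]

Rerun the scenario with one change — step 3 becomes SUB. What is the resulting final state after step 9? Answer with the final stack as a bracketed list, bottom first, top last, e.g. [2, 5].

[48, -31, -31, 24, -58, 19, 30]

(re-executing from step 3 with the substitution; state before step 3: [48])
3 | SUB | [48]
4 | PUSH -31 | [48, -31]
5 | DUP | [48, -31, -31]
6 | PUSH 24 | [48, -31, -31, 24]
7 | PUSH -58 | [48, -31, -31, 24, -58]
8 | PUSH 19 | [48, -31, -31, 24, -58, 19]
9 | PUSH 30 | [48, -31, -31, 24, -58, 19, 30]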